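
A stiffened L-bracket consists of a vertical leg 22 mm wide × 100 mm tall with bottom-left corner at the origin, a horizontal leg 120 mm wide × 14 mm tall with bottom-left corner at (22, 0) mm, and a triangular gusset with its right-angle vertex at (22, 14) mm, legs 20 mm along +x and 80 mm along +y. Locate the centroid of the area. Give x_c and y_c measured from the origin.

x_c = 39.51 mm, y_c = 32.97 mm

vertical leg: A = 22 × 100 = 2200.00, centroid at (11.00, 50.00).
horizontal leg: A = 120 × 14 = 1680.00, centroid at (82.00, 7.00).
gusset: A = ½·20·80 = 800.00, centroid at (28.67, 40.67).
ΣA = 4680.00 mm², ΣAx_c = 184893.33 mm³, ΣAy_c = 154293.33 mm³.
x_c = 184893.33/4680.00 = 39.51 mm; y_c = 154293.33/4680.00 = 32.97 mm.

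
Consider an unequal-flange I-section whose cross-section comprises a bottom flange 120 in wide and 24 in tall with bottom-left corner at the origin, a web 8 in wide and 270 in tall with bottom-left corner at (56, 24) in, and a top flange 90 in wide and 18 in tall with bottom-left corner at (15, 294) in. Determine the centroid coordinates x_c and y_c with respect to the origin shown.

bottom flange: A = 120 × 24 = 2880.00, centroid at (60.00, 12.00).
web: A = 8 × 270 = 2160.00, centroid at (60.00, 159.00).
top flange: A = 90 × 18 = 1620.00, centroid at (60.00, 303.00).
ΣA = 6660.00 in², ΣAx_c = 399600.00 in³, ΣAy_c = 868860.00 in³.
x_c = 399600.00/6660.00 = 60.00 in; y_c = 868860.00/6660.00 = 130.46 in.

x_c = 60.00 in, y_c = 130.46 in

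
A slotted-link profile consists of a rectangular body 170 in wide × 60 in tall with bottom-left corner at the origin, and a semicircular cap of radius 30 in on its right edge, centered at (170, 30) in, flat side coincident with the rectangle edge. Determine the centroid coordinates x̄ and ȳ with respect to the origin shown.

rectangular body: A = 170 × 60 = 10200.00, centroid at (85.00, 30.00).
semicircular end: A = ½π·30² = 1413.72, centroid at (182.73, 30.00).
ΣA = 11613.72 in², ΣAx̄ = 1125331.84 in³, ΣAȳ = 348411.50 in³.
x̄ = 1125331.84/11613.72 = 96.90 in; ȳ = 348411.50/11613.72 = 30.00 in.

x̄ = 96.90 in, ȳ = 30.00 in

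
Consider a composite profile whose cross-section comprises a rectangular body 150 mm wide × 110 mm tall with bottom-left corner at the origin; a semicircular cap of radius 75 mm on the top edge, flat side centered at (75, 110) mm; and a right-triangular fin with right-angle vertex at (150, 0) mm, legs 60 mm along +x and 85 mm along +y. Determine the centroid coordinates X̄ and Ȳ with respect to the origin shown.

X̄ = 83.69 mm, Ȳ = 80.07 mm

rectangular body: A = 150 × 110 = 16500.00, centroid at (75.00, 55.00).
semicircular top: A = ½π·75² = 8835.73, centroid at (75.00, 141.83).
triangular fin: A = ½·60·85 = 2550.00, centroid at (170.00, 28.33).
ΣA = 27885.73 mm², ΣAX̄ = 2333679.70 mm³, ΣAȲ = 2232930.23 mm³.
X̄ = 2333679.70/27885.73 = 83.69 mm; Ȳ = 2232930.23/27885.73 = 80.07 mm.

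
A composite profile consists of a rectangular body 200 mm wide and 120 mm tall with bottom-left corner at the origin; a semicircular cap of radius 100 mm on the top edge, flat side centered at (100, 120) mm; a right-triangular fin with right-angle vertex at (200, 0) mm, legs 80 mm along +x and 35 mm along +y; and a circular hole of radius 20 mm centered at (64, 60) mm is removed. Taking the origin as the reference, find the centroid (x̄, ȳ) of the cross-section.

x̄ = 105.59 mm, ȳ = 98.68 mm

rectangular body: A = 200 × 120 = 24000.00, centroid at (100.00, 60.00).
semicircular top: A = ½π·100² = 15707.96, centroid at (100.00, 162.44).
triangular fin: A = ½·80·35 = 1400.00, centroid at (226.67, 11.67).
hole: A = −π·20² = -1256.64, centroid at (64.00, 60.00).
ΣA = 39851.33 mm²
ΣAx̄ = (24000.00)(100.00) + (15707.96)(100.00) + (1400.00)(226.67) + (-1256.64)(64.00) = 4207704.89 mm³
ΣAȳ = (24000.00)(60.00) + (15707.96)(162.44) + (1400.00)(11.67) + (-1256.64)(60.00) = 3932557.37 mm³
x̄ = 4207704.89 / 39851.33 = 105.59 mm
ȳ = 3932557.37 / 39851.33 = 98.68 mm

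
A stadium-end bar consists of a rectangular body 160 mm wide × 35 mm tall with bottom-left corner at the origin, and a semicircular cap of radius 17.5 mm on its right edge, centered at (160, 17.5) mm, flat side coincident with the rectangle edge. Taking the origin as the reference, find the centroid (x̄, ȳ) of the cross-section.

rectangular body: A = 160 × 35 = 5600.00, centroid at (80.00, 17.50).
semicircular end: A = ½π·17.5² = 481.06, centroid at (167.43, 17.50).
ΣA = 6081.06 mm², ΣAx̄ = 528541.94 mm³, ΣAȳ = 106418.49 mm³.
x̄ = 528541.94/6081.06 = 86.92 mm; ȳ = 106418.49/6081.06 = 17.50 mm.

x̄ = 86.92 mm, ȳ = 17.50 mm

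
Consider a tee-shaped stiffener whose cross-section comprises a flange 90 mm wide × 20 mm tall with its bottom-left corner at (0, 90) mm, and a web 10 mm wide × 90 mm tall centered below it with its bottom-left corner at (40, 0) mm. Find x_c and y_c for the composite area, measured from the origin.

Part | A | x̄ᵢ | ȳᵢ | A·x̄ᵢ | A·ȳᵢ
web | 900.00 | 45.00 | 45.00 | 40500.00 | 40500.00
flange | 1800.00 | 45.00 | 100.00 | 81000.00 | 180000.00
Σ | 2700.00 |  |  | 121500.00 | 220500.00
x_c = 121500.00 / 2700.00 = 45.00 mm
y_c = 220500.00 / 2700.00 = 81.67 mm

x_c = 45.00 mm, y_c = 81.67 mm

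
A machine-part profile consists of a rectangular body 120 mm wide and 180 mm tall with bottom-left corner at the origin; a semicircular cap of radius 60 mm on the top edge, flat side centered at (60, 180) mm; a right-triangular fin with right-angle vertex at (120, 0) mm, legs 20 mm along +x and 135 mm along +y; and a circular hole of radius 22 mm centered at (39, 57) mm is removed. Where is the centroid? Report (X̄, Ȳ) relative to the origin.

X̄ = 64.50 mm, Ȳ = 113.72 mm

Part | A | x̄ᵢ | ȳᵢ | A·x̄ᵢ | A·ȳᵢ
rectangular body | 21600.00 | 60.00 | 90.00 | 1296000.00 | 1944000.00
semicircular top | 5654.87 | 60.00 | 205.46 | 339292.01 | 1161876.02
triangular fin | 1350.00 | 126.67 | 45.00 | 171000.00 | 60750.00
hole | -1520.53 | 39.00 | 57.00 | -59300.70 | -86670.26
Σ | 27084.34 |  |  | 1746991.30 | 3079955.76
X̄ = 1746991.30 / 27084.34 = 64.50 mm
Ȳ = 3079955.76 / 27084.34 = 113.72 mm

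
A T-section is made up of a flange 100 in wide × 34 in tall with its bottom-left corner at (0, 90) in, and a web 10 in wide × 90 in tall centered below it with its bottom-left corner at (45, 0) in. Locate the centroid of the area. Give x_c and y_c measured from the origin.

web: A = 10 × 90 = 900.00, centroid at (50.00, 45.00).
flange: A = 100 × 34 = 3400.00, centroid at (50.00, 107.00).
ΣA = 4300.00 in²
ΣAx_c = (900.00)(50.00) + (3400.00)(50.00) = 215000.00 in³
ΣAy_c = (900.00)(45.00) + (3400.00)(107.00) = 404300.00 in³
x_c = 215000.00 / 4300.00 = 50.00 in
y_c = 404300.00 / 4300.00 = 94.02 in

x_c = 50.00 in, y_c = 94.02 in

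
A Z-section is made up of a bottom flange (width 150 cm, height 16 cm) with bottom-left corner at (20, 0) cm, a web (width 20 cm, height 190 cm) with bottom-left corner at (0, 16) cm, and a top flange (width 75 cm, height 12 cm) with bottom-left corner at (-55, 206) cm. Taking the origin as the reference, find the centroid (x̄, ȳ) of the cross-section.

x̄ = 35.25 cm, ȳ = 88.99 cm

bottom flange: A = 150 × 16 = 2400.00, centroid at (95.00, 8.00).
web: A = 20 × 190 = 3800.00, centroid at (10.00, 111.00).
top flange: A = 75 × 12 = 900.00, centroid at (-17.50, 212.00).
ΣA = 7100.00 cm², ΣAx̄ = 250250.00 cm³, ΣAȳ = 631800.00 cm³.
x̄ = 250250.00/7100.00 = 35.25 cm; ȳ = 631800.00/7100.00 = 88.99 cm.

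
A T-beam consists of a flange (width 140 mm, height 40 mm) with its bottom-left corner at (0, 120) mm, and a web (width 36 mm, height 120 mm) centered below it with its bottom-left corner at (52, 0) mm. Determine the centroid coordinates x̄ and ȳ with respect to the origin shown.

web: A = 36 × 120 = 4320.00, centroid at (70.00, 60.00).
flange: A = 140 × 40 = 5600.00, centroid at (70.00, 140.00).
ΣA = 9920.00 mm²
ΣAx̄ = (4320.00)(70.00) + (5600.00)(70.00) = 694400.00 mm³
ΣAȳ = (4320.00)(60.00) + (5600.00)(140.00) = 1043200.00 mm³
x̄ = 694400.00 / 9920.00 = 70.00 mm
ȳ = 1043200.00 / 9920.00 = 105.16 mm

x̄ = 70.00 mm, ȳ = 105.16 mm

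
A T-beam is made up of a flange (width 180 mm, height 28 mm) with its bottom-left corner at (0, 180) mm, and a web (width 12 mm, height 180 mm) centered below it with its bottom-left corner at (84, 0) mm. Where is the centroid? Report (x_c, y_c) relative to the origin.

x_c = 90.00 mm, y_c = 162.80 mm

web: A = 12 × 180 = 2160.00, centroid at (90.00, 90.00).
flange: A = 180 × 28 = 5040.00, centroid at (90.00, 194.00).
ΣA = 7200.00 mm²
ΣAx_c = (2160.00)(90.00) + (5040.00)(90.00) = 648000.00 mm³
ΣAy_c = (2160.00)(90.00) + (5040.00)(194.00) = 1172160.00 mm³
x_c = 648000.00 / 7200.00 = 90.00 mm
y_c = 1172160.00 / 7200.00 = 162.80 mm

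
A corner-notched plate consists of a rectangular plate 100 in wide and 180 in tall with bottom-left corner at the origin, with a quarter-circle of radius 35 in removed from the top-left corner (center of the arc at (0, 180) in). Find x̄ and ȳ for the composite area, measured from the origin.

plate: A = 100 × 180 = 18000.00, centroid at (50.00, 90.00).
removed quarter-circle: A = −¼π·35² = -962.11, centroid at (14.85, 165.15).
ΣA = 17037.89 in²
ΣAx̄ = (18000.00)(50.00) + (-962.11)(14.85) = 885708.33 in³
ΣAȳ = (18000.00)(90.00) + (-962.11)(165.15) = 1461111.37 in³
x̄ = 885708.33 / 17037.89 = 51.98 in
ȳ = 1461111.37 / 17037.89 = 85.76 in

x̄ = 51.98 in, ȳ = 85.76 in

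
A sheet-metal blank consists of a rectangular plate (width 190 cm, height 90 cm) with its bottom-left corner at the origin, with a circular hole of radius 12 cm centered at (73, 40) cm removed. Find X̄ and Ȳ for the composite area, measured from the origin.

X̄ = 95.60 cm, Ȳ = 45.14 cm

plate: A = 190 × 90 = 17100.00, centroid at (95.00, 45.00).
hole: A = −π·12² = -452.39, centroid at (73.00, 40.00).
ΣA = 16647.61 cm²
ΣAX̄ = (17100.00)(95.00) + (-452.39)(73.00) = 1591475.58 cm³
ΣAȲ = (17100.00)(45.00) + (-452.39)(40.00) = 751404.43 cm³
X̄ = 1591475.58 / 16647.61 = 95.60 cm
Ȳ = 751404.43 / 16647.61 = 45.14 cm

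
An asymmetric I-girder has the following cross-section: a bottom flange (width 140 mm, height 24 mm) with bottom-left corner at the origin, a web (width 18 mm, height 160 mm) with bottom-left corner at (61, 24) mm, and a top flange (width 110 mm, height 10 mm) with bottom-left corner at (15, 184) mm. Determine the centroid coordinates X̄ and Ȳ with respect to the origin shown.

X̄ = 70.00 mm, Ȳ = 74.62 mm

bottom flange: A = 140 × 24 = 3360.00, centroid at (70.00, 12.00).
web: A = 18 × 160 = 2880.00, centroid at (70.00, 104.00).
top flange: A = 110 × 10 = 1100.00, centroid at (70.00, 189.00).
ΣA = 7340.00 mm²
ΣAX̄ = (3360.00)(70.00) + (2880.00)(70.00) + (1100.00)(70.00) = 513800.00 mm³
ΣAȲ = (3360.00)(12.00) + (2880.00)(104.00) + (1100.00)(189.00) = 547740.00 mm³
X̄ = 513800.00 / 7340.00 = 70.00 mm
Ȳ = 547740.00 / 7340.00 = 74.62 mm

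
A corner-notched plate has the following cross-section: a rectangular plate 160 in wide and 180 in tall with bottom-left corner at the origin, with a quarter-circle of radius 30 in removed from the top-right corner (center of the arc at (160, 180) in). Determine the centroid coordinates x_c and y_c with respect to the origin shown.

x_c = 78.31 in, y_c = 88.06 in

plate: A = 160 × 180 = 28800.00, centroid at (80.00, 90.00).
removed quarter-circle: A = −¼π·30² = -706.86, centroid at (147.27, 167.27).
ΣA = 28093.14 in², ΣAx_c = 2199902.66 in³, ΣAy_c = 2473765.50 in³.
x_c = 2199902.66/28093.14 = 78.31 in; y_c = 2473765.50/28093.14 = 88.06 in.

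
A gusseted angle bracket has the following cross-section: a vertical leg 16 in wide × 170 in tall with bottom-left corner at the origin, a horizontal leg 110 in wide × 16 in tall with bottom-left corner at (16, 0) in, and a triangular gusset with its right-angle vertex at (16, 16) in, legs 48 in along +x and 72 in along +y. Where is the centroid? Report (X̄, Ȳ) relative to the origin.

vertical leg: A = 16 × 170 = 2720.00, centroid at (8.00, 85.00).
horizontal leg: A = 110 × 16 = 1760.00, centroid at (71.00, 8.00).
gusset: A = ½·48·72 = 1728.00, centroid at (32.00, 40.00).
ΣA = 6208.00 in²
ΣAX̄ = (2720.00)(8.00) + (1760.00)(71.00) + (1728.00)(32.00) = 202016.00 in³
ΣAȲ = (2720.00)(85.00) + (1760.00)(8.00) + (1728.00)(40.00) = 314400.00 in³
X̄ = 202016.00 / 6208.00 = 32.54 in
Ȳ = 314400.00 / 6208.00 = 50.64 in

X̄ = 32.54 in, Ȳ = 50.64 in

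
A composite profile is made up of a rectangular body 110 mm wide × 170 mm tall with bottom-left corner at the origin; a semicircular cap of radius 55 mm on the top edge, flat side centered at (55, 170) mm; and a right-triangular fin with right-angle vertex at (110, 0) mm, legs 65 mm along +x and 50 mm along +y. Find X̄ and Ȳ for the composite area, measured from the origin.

X̄ = 59.97 mm, Ȳ = 101.10 mm

rectangular body: A = 110 × 170 = 18700.00, centroid at (55.00, 85.00).
semicircular top: A = ½π·55² = 4751.66, centroid at (55.00, 193.34).
triangular fin: A = ½·65·50 = 1625.00, centroid at (131.67, 16.67).
ΣA = 25076.66 mm², ΣAX̄ = 1503799.57 mm³, ΣAȲ = 2535282.01 mm³.
X̄ = 1503799.57/25076.66 = 59.97 mm; Ȳ = 2535282.01/25076.66 = 101.10 mm.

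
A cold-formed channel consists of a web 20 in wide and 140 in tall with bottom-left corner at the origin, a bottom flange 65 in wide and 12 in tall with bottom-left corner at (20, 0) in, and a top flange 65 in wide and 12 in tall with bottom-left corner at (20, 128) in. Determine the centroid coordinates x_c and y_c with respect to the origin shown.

web: A = 20 × 140 = 2800.00, centroid at (10.00, 70.00).
bottom flange: A = 65 × 12 = 780.00, centroid at (52.50, 6.00).
top flange: A = 65 × 12 = 780.00, centroid at (52.50, 134.00).
ΣA = 4360.00 in², ΣAx_c = 109900.00 in³, ΣAy_c = 305200.00 in³.
x_c = 109900.00/4360.00 = 25.21 in; y_c = 305200.00/4360.00 = 70.00 in.

x_c = 25.21 in, y_c = 70.00 in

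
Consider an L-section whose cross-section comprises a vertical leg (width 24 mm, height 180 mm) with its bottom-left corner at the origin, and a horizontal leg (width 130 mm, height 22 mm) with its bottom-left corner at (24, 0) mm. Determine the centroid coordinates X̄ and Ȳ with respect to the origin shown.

vertical leg: A = 24 × 180 = 4320.00, centroid at (12.00, 90.00).
horizontal leg: A = 130 × 22 = 2860.00, centroid at (89.00, 11.00).
ΣA = 7180.00 mm²
ΣAX̄ = (4320.00)(12.00) + (2860.00)(89.00) = 306380.00 mm³
ΣAȲ = (4320.00)(90.00) + (2860.00)(11.00) = 420260.00 mm³
X̄ = 306380.00 / 7180.00 = 42.67 mm
Ȳ = 420260.00 / 7180.00 = 58.53 mm

X̄ = 42.67 mm, Ȳ = 58.53 mm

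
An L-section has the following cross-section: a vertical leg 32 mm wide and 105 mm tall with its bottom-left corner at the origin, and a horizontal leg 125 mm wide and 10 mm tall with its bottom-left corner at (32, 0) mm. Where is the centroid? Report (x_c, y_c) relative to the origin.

x_c = 37.29 mm, y_c = 39.62 mm

Part | A | x̄ᵢ | ȳᵢ | A·x̄ᵢ | A·ȳᵢ
vertical leg | 3360.00 | 16.00 | 52.50 | 53760.00 | 176400.00
horizontal leg | 1250.00 | 94.50 | 5.00 | 118125.00 | 6250.00
Σ | 4610.00 |  |  | 171885.00 | 182650.00
x_c = 171885.00 / 4610.00 = 37.29 mm
y_c = 182650.00 / 4610.00 = 39.62 mm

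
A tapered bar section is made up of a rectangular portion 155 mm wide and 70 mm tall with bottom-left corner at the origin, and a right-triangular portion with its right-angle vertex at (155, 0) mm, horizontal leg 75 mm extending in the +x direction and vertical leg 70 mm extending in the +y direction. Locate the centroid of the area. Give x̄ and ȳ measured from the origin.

x̄ = 97.47 mm, ȳ = 32.73 mm

rectangular portion: A = 155 × 70 = 10850.00, centroid at (77.50, 35.00).
triangular portion: A = ½·75·70 = 2625.00, centroid at (180.00, 23.33).
ΣA = 13475.00 mm², ΣAx̄ = 1313375.00 mm³, ΣAȳ = 441000.00 mm³.
x̄ = 1313375.00/13475.00 = 97.47 mm; ȳ = 441000.00/13475.00 = 32.73 mm.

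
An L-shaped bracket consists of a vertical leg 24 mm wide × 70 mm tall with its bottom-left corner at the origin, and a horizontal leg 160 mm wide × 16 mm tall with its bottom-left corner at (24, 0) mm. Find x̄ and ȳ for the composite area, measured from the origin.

vertical leg: A = 24 × 70 = 1680.00, centroid at (12.00, 35.00).
horizontal leg: A = 160 × 16 = 2560.00, centroid at (104.00, 8.00).
ΣA = 4240.00 mm²
ΣAx̄ = (1680.00)(12.00) + (2560.00)(104.00) = 286400.00 mm³
ΣAȳ = (1680.00)(35.00) + (2560.00)(8.00) = 79280.00 mm³
x̄ = 286400.00 / 4240.00 = 67.55 mm
ȳ = 79280.00 / 4240.00 = 18.70 mm

x̄ = 67.55 mm, ȳ = 18.70 mm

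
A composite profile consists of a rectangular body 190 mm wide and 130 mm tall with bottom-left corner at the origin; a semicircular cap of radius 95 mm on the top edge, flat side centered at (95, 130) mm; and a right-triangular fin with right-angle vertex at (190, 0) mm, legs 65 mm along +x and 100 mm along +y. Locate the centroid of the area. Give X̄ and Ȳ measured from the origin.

Part | A | x̄ᵢ | ȳᵢ | A·x̄ᵢ | A·ȳᵢ
rectangular body | 24700.00 | 95.00 | 65.00 | 2346500.00 | 1605500.00
semicircular top | 14176.44 | 95.00 | 170.32 | 1346761.50 | 2414520.12
triangular fin | 3250.00 | 211.67 | 33.33 | 687916.67 | 108333.33
Σ | 42126.44 |  |  | 4381178.17 | 4128353.46
X̄ = 4381178.17 / 42126.44 = 104.00 mm
Ȳ = 4128353.46 / 42126.44 = 98.00 mm

X̄ = 104.00 mm, Ȳ = 98.00 mm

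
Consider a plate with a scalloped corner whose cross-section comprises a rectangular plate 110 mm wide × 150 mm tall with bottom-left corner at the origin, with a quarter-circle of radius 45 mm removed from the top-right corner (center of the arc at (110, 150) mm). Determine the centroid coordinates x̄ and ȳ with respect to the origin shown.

x̄ = 51.17 mm, ȳ = 69.04 mm

plate: A = 110 × 150 = 16500.00, centroid at (55.00, 75.00).
removed quarter-circle: A = −¼π·45² = -1590.43, centroid at (90.90, 130.90).
ΣA = 14909.57 mm²
ΣAx̄ = (16500.00)(55.00) + (-1590.43)(90.90) = 762927.56 mm³
ΣAȳ = (16500.00)(75.00) + (-1590.43)(130.90) = 1029310.31 mm³
x̄ = 762927.56 / 14909.57 = 51.17 mm
ȳ = 1029310.31 / 14909.57 = 69.04 mm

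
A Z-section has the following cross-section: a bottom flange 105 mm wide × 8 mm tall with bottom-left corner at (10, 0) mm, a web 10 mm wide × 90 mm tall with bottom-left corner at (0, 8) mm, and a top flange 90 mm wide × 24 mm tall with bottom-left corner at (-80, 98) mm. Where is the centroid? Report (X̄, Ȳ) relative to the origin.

bottom flange: A = 105 × 8 = 840.00, centroid at (62.50, 4.00).
web: A = 10 × 90 = 900.00, centroid at (5.00, 53.00).
top flange: A = 90 × 24 = 2160.00, centroid at (-35.00, 110.00).
ΣA = 3900.00 mm², ΣAX̄ = -18600.00 mm³, ΣAȲ = 288660.00 mm³.
X̄ = -18600.00/3900.00 = -4.77 mm; Ȳ = 288660.00/3900.00 = 74.02 mm.

X̄ = -4.77 mm, Ȳ = 74.02 mm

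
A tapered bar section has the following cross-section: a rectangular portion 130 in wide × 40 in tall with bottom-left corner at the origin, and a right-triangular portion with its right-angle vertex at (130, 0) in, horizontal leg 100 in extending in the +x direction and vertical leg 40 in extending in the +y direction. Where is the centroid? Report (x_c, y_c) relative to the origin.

Part | A | x̄ᵢ | ȳᵢ | A·x̄ᵢ | A·ȳᵢ
rectangular portion | 5200.00 | 65.00 | 20.00 | 338000.00 | 104000.00
triangular portion | 2000.00 | 163.33 | 13.33 | 326666.67 | 26666.67
Σ | 7200.00 |  |  | 664666.67 | 130666.67
x_c = 664666.67 / 7200.00 = 92.31 in
y_c = 130666.67 / 7200.00 = 18.15 in

x_c = 92.31 in, y_c = 18.15 in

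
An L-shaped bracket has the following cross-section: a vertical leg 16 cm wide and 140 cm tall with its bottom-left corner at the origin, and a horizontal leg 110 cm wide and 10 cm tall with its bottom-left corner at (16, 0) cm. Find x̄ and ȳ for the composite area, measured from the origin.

Part | A | x̄ᵢ | ȳᵢ | A·x̄ᵢ | A·ȳᵢ
vertical leg | 2240.00 | 8.00 | 70.00 | 17920.00 | 156800.00
horizontal leg | 1100.00 | 71.00 | 5.00 | 78100.00 | 5500.00
Σ | 3340.00 |  |  | 96020.00 | 162300.00
x̄ = 96020.00 / 3340.00 = 28.75 cm
ȳ = 162300.00 / 3340.00 = 48.59 cm

x̄ = 28.75 cm, ȳ = 48.59 cm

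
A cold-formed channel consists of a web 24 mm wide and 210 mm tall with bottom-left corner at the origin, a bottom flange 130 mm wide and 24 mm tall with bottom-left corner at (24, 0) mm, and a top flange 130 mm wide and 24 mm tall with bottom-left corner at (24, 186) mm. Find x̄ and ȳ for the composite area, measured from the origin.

web: A = 24 × 210 = 5040.00, centroid at (12.00, 105.00).
bottom flange: A = 130 × 24 = 3120.00, centroid at (89.00, 12.00).
top flange: A = 130 × 24 = 3120.00, centroid at (89.00, 198.00).
ΣA = 11280.00 mm², ΣAx̄ = 615840.00 mm³, ΣAȳ = 1184400.00 mm³.
x̄ = 615840.00/11280.00 = 54.60 mm; ȳ = 1184400.00/11280.00 = 105.00 mm.

x̄ = 54.60 mm, ȳ = 105.00 mm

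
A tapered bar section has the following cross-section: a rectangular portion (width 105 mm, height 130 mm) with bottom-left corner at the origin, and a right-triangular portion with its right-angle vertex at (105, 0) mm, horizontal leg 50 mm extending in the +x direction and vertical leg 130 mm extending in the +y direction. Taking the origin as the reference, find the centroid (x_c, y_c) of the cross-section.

rectangular portion: A = 105 × 130 = 13650.00, centroid at (52.50, 65.00).
triangular portion: A = ½·50·130 = 3250.00, centroid at (121.67, 43.33).
ΣA = 16900.00 mm², ΣAx_c = 1112041.67 mm³, ΣAy_c = 1028083.33 mm³.
x_c = 1112041.67/16900.00 = 65.80 mm; y_c = 1028083.33/16900.00 = 60.83 mm.

x_c = 65.80 mm, y_c = 60.83 mm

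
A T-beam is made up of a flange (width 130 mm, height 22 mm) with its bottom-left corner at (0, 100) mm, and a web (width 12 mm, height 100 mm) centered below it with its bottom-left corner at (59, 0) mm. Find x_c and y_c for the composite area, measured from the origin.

web: A = 12 × 100 = 1200.00, centroid at (65.00, 50.00).
flange: A = 130 × 22 = 2860.00, centroid at (65.00, 111.00).
ΣA = 4060.00 mm², ΣAx_c = 263900.00 mm³, ΣAy_c = 377460.00 mm³.
x_c = 263900.00/4060.00 = 65.00 mm; y_c = 377460.00/4060.00 = 92.97 mm.

x_c = 65.00 mm, y_c = 92.97 mm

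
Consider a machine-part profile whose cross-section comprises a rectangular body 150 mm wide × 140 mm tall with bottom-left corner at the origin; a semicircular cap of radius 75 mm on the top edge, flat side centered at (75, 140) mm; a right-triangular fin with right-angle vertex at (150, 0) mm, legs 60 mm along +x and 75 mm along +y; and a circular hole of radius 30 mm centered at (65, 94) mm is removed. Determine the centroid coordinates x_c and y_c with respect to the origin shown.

x_c = 83.27 mm, y_c = 94.97 mm

rectangular body: A = 150 × 140 = 21000.00, centroid at (75.00, 70.00).
semicircular top: A = ½π·75² = 8835.73, centroid at (75.00, 171.83).
triangular fin: A = ½·60·75 = 2250.00, centroid at (170.00, 25.00).
hole: A = −π·30² = -2827.43, centroid at (65.00, 94.00).
ΣA = 29258.30 mm²
ΣAx_c = (21000.00)(75.00) + (8835.73)(75.00) + (2250.00)(170.00) + (-2827.43)(65.00) = 2436396.53 mm³
ΣAy_c = (21000.00)(70.00) + (8835.73)(171.83) + (2250.00)(25.00) + (-2827.43)(94.00) = 2778723.37 mm³
x_c = 2436396.53 / 29258.30 = 83.27 mm
y_c = 2778723.37 / 29258.30 = 94.97 mm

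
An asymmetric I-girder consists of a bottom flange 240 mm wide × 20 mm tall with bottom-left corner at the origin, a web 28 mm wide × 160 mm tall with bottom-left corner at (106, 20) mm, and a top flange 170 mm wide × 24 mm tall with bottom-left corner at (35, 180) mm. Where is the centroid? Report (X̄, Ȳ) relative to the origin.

Part | A | x̄ᵢ | ȳᵢ | A·x̄ᵢ | A·ȳᵢ
bottom flange | 4800.00 | 120.00 | 10.00 | 576000.00 | 48000.00
web | 4480.00 | 120.00 | 100.00 | 537600.00 | 448000.00
top flange | 4080.00 | 120.00 | 192.00 | 489600.00 | 783360.00
Σ | 13360.00 |  |  | 1603200.00 | 1279360.00
X̄ = 1603200.00 / 13360.00 = 120.00 mm
Ȳ = 1279360.00 / 13360.00 = 95.76 mm

X̄ = 120.00 mm, Ȳ = 95.76 mm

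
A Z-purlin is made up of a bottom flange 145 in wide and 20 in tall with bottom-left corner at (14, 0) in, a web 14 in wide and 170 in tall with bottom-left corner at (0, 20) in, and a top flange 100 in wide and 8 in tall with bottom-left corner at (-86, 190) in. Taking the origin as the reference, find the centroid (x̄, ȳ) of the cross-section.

x̄ = 39.26 in, ȳ = 71.40 in

bottom flange: A = 145 × 20 = 2900.00, centroid at (86.50, 10.00).
web: A = 14 × 170 = 2380.00, centroid at (7.00, 105.00).
top flange: A = 100 × 8 = 800.00, centroid at (-36.00, 194.00).
ΣA = 6080.00 in²
ΣAx̄ = (2900.00)(86.50) + (2380.00)(7.00) + (800.00)(-36.00) = 238710.00 in³
ΣAȳ = (2900.00)(10.00) + (2380.00)(105.00) + (800.00)(194.00) = 434100.00 in³
x̄ = 238710.00 / 6080.00 = 39.26 in
ȳ = 434100.00 / 6080.00 = 71.40 in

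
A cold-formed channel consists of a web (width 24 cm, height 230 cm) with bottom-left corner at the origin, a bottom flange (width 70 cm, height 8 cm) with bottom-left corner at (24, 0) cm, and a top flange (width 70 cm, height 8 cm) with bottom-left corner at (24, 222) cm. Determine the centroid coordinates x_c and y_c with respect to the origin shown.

web: A = 24 × 230 = 5520.00, centroid at (12.00, 115.00).
bottom flange: A = 70 × 8 = 560.00, centroid at (59.00, 4.00).
top flange: A = 70 × 8 = 560.00, centroid at (59.00, 226.00).
ΣA = 6640.00 cm²
ΣAx_c = (5520.00)(12.00) + (560.00)(59.00) + (560.00)(59.00) = 132320.00 cm³
ΣAy_c = (5520.00)(115.00) + (560.00)(4.00) + (560.00)(226.00) = 763600.00 cm³
x_c = 132320.00 / 6640.00 = 19.93 cm
y_c = 763600.00 / 6640.00 = 115.00 cm

x_c = 19.93 cm, y_c = 115.00 cm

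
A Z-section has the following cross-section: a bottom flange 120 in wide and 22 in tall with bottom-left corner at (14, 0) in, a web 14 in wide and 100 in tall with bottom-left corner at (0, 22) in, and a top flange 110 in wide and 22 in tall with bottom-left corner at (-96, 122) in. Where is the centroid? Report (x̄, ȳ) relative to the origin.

bottom flange: A = 120 × 22 = 2640.00, centroid at (74.00, 11.00).
web: A = 14 × 100 = 1400.00, centroid at (7.00, 72.00).
top flange: A = 110 × 22 = 2420.00, centroid at (-41.00, 133.00).
ΣA = 6460.00 in²
ΣAx̄ = (2640.00)(74.00) + (1400.00)(7.00) + (2420.00)(-41.00) = 105940.00 in³
ΣAȳ = (2640.00)(11.00) + (1400.00)(72.00) + (2420.00)(133.00) = 451700.00 in³
x̄ = 105940.00 / 6460.00 = 16.40 in
ȳ = 451700.00 / 6460.00 = 69.92 in

x̄ = 16.40 in, ȳ = 69.92 in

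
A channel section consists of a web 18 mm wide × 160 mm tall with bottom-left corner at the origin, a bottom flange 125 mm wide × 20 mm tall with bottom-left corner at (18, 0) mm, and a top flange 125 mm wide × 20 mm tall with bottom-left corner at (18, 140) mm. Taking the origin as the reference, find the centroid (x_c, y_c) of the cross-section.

x_c = 54.37 mm, y_c = 80.00 mm

web: A = 18 × 160 = 2880.00, centroid at (9.00, 80.00).
bottom flange: A = 125 × 20 = 2500.00, centroid at (80.50, 10.00).
top flange: A = 125 × 20 = 2500.00, centroid at (80.50, 150.00).
ΣA = 7880.00 mm², ΣAx_c = 428420.00 mm³, ΣAy_c = 630400.00 mm³.
x_c = 428420.00/7880.00 = 54.37 mm; y_c = 630400.00/7880.00 = 80.00 mm.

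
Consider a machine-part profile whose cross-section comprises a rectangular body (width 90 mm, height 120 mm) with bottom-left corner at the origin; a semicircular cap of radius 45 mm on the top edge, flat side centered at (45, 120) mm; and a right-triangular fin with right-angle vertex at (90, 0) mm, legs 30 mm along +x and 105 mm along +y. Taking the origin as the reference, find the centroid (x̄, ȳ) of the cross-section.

x̄ = 50.57 mm, ȳ = 73.64 mm

Part | A | x̄ᵢ | ȳᵢ | A·x̄ᵢ | A·ȳᵢ
rectangular body | 10800.00 | 45.00 | 60.00 | 486000.00 | 648000.00
semicircular top | 3180.86 | 45.00 | 139.10 | 143138.82 | 442453.51
triangular fin | 1575.00 | 100.00 | 35.00 | 157500.00 | 55125.00
Σ | 15555.86 |  |  | 786638.82 | 1145578.51
x̄ = 786638.82 / 15555.86 = 50.57 mm
ȳ = 1145578.51 / 15555.86 = 73.64 mm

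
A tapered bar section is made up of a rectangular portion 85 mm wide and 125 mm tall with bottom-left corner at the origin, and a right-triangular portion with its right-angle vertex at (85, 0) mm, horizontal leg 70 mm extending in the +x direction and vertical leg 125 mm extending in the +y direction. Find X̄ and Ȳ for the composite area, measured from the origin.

X̄ = 61.70 mm, Ȳ = 56.42 mm

Part | A | x̄ᵢ | ȳᵢ | A·x̄ᵢ | A·ȳᵢ
rectangular portion | 10625.00 | 42.50 | 62.50 | 451562.50 | 664062.50
triangular portion | 4375.00 | 108.33 | 41.67 | 473958.33 | 182291.67
Σ | 15000.00 |  |  | 925520.83 | 846354.17
X̄ = 925520.83 / 15000.00 = 61.70 mm
Ȳ = 846354.17 / 15000.00 = 56.42 mm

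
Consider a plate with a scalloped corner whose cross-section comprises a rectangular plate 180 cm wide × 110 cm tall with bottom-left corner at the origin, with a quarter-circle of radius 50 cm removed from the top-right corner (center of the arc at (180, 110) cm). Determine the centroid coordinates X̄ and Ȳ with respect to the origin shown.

plate: A = 180 × 110 = 19800.00, centroid at (90.00, 55.00).
removed quarter-circle: A = −¼π·50² = -1963.50, centroid at (158.78, 88.78).
ΣA = 17836.50 cm², ΣAX̄ = 1470237.49 cm³, ΣAȲ = 914682.17 cm³.
X̄ = 1470237.49/17836.50 = 82.43 cm; Ȳ = 914682.17/17836.50 = 51.28 cm.

X̄ = 82.43 cm, Ȳ = 51.28 cm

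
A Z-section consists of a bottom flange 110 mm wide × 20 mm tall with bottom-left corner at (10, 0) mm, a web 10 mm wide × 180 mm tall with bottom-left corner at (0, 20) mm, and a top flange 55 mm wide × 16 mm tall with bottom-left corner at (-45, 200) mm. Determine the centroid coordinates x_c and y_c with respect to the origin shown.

bottom flange: A = 110 × 20 = 2200.00, centroid at (65.00, 10.00).
web: A = 10 × 180 = 1800.00, centroid at (5.00, 110.00).
top flange: A = 55 × 16 = 880.00, centroid at (-17.50, 208.00).
ΣA = 4880.00 mm²
ΣAx_c = (2200.00)(65.00) + (1800.00)(5.00) + (880.00)(-17.50) = 136600.00 mm³
ΣAy_c = (2200.00)(10.00) + (1800.00)(110.00) + (880.00)(208.00) = 403040.00 mm³
x_c = 136600.00 / 4880.00 = 27.99 mm
y_c = 403040.00 / 4880.00 = 82.59 mm

x_c = 27.99 mm, y_c = 82.59 mm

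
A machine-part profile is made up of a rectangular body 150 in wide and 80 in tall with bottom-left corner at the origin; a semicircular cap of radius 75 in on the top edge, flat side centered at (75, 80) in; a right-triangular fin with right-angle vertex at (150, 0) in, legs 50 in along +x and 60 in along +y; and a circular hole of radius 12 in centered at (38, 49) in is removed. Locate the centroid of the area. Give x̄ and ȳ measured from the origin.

x̄ = 82.05 in, ȳ = 67.45 in

rectangular body: A = 150 × 80 = 12000.00, centroid at (75.00, 40.00).
semicircular top: A = ½π·75² = 8835.73, centroid at (75.00, 111.83).
triangular fin: A = ½·50·60 = 1500.00, centroid at (166.67, 20.00).
hole: A = −π·12² = -452.39, centroid at (38.00, 49.00).
ΣA = 21883.34 in²
ΣAx̄ = (12000.00)(75.00) + (8835.73)(75.00) + (1500.00)(166.67) + (-452.39)(38.00) = 1795488.91 in³
ΣAȳ = (12000.00)(40.00) + (8835.73)(111.83) + (1500.00)(20.00) + (-452.39)(49.00) = 1475941.27 in³
x̄ = 1795488.91 / 21883.34 = 82.05 in
ȳ = 1475941.27 / 21883.34 = 67.45 in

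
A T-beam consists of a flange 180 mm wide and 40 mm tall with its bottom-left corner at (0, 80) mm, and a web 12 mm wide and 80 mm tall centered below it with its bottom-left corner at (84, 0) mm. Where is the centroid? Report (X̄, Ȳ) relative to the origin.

web: A = 12 × 80 = 960.00, centroid at (90.00, 40.00).
flange: A = 180 × 40 = 7200.00, centroid at (90.00, 100.00).
ΣA = 8160.00 mm², ΣAX̄ = 734400.00 mm³, ΣAȲ = 758400.00 mm³.
X̄ = 734400.00/8160.00 = 90.00 mm; Ȳ = 758400.00/8160.00 = 92.94 mm.

X̄ = 90.00 mm, Ȳ = 92.94 mm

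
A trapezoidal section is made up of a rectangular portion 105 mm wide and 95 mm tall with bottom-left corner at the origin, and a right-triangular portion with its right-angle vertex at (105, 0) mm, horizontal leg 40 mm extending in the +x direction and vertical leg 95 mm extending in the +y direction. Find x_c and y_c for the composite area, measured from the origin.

x_c = 63.03 mm, y_c = 44.97 mm

rectangular portion: A = 105 × 95 = 9975.00, centroid at (52.50, 47.50).
triangular portion: A = ½·40·95 = 1900.00, centroid at (118.33, 31.67).
ΣA = 11875.00 mm²
ΣAx_c = (9975.00)(52.50) + (1900.00)(118.33) = 748520.83 mm³
ΣAy_c = (9975.00)(47.50) + (1900.00)(31.67) = 533979.17 mm³
x_c = 748520.83 / 11875.00 = 63.03 mm
y_c = 533979.17 / 11875.00 = 44.97 mm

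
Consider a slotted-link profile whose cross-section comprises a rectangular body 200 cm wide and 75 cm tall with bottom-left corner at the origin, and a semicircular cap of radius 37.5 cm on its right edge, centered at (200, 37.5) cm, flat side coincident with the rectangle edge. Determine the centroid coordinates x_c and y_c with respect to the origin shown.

rectangular body: A = 200 × 75 = 15000.00, centroid at (100.00, 37.50).
semicircular end: A = ½π·37.5² = 2208.93, centroid at (215.92, 37.50).
ΣA = 17208.93 cm², ΣAx_c = 1976942.72 cm³, ΣAy_c = 645334.96 cm³.
x_c = 1976942.72/17208.93 = 114.88 cm; y_c = 645334.96/17208.93 = 37.50 cm.

x_c = 114.88 cm, y_c = 37.50 cm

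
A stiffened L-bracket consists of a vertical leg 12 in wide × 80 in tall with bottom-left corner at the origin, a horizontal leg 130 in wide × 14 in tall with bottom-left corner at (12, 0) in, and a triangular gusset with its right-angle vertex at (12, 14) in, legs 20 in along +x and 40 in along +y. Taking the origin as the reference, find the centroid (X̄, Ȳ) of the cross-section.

vertical leg: A = 12 × 80 = 960.00, centroid at (6.00, 40.00).
horizontal leg: A = 130 × 14 = 1820.00, centroid at (77.00, 7.00).
gusset: A = ½·20·40 = 400.00, centroid at (18.67, 27.33).
ΣA = 3180.00 in²
ΣAX̄ = (960.00)(6.00) + (1820.00)(77.00) + (400.00)(18.67) = 153366.67 in³
ΣAȲ = (960.00)(40.00) + (1820.00)(7.00) + (400.00)(27.33) = 62073.33 in³
X̄ = 153366.67 / 3180.00 = 48.23 in
Ȳ = 62073.33 / 3180.00 = 19.52 in

X̄ = 48.23 in, Ȳ = 19.52 in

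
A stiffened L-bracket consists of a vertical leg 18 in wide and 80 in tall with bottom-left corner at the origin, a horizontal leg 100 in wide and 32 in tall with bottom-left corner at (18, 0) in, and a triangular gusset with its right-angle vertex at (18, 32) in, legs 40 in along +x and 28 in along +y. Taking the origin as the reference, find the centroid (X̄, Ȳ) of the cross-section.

vertical leg: A = 18 × 80 = 1440.00, centroid at (9.00, 40.00).
horizontal leg: A = 100 × 32 = 3200.00, centroid at (68.00, 16.00).
gusset: A = ½·40·28 = 560.00, centroid at (31.33, 41.33).
ΣA = 5200.00 in², ΣAX̄ = 248106.67 in³, ΣAȲ = 131946.67 in³.
X̄ = 248106.67/5200.00 = 47.71 in; Ȳ = 131946.67/5200.00 = 25.37 in.

X̄ = 47.71 in, Ȳ = 25.37 in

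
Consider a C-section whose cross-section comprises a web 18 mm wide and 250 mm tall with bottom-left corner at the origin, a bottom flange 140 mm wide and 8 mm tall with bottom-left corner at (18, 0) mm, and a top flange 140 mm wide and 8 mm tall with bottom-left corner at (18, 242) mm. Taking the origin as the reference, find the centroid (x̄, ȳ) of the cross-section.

web: A = 18 × 250 = 4500.00, centroid at (9.00, 125.00).
bottom flange: A = 140 × 8 = 1120.00, centroid at (88.00, 4.00).
top flange: A = 140 × 8 = 1120.00, centroid at (88.00, 246.00).
ΣA = 6740.00 mm²
ΣAx̄ = (4500.00)(9.00) + (1120.00)(88.00) + (1120.00)(88.00) = 237620.00 mm³
ΣAȳ = (4500.00)(125.00) + (1120.00)(4.00) + (1120.00)(246.00) = 842500.00 mm³
x̄ = 237620.00 / 6740.00 = 35.26 mm
ȳ = 842500.00 / 6740.00 = 125.00 mm

x̄ = 35.26 mm, ȳ = 125.00 mm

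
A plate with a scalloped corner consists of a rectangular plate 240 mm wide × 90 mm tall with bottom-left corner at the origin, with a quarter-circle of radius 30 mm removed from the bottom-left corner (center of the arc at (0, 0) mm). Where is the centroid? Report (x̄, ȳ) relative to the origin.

x̄ = 123.63 mm, ȳ = 46.09 mm

Part | A | x̄ᵢ | ȳᵢ | A·x̄ᵢ | A·ȳᵢ
plate | 21600.00 | 120.00 | 45.00 | 2592000.00 | 972000.00
removed quarter-circle | -706.86 | 12.73 | 12.73 | -9000.00 | -9000.00
Σ | 20893.14 |  |  | 2583000.00 | 963000.00
x̄ = 2583000.00 / 20893.14 = 123.63 mm
ȳ = 963000.00 / 20893.14 = 46.09 mm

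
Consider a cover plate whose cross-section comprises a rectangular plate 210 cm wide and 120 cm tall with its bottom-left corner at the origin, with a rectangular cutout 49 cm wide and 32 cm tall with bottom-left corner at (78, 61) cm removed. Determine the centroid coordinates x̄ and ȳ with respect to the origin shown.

x̄ = 105.17 cm, ȳ = 58.87 cm

plate: A = 210 × 120 = 25200.00, centroid at (105.00, 60.00).
hole: A = −(49 × 32) = -1568.00, centroid at (102.50, 77.00).
ΣA = 23632.00 cm²
ΣAx̄ = (25200.00)(105.00) + (-1568.00)(102.50) = 2485280.00 cm³
ΣAȳ = (25200.00)(60.00) + (-1568.00)(77.00) = 1391264.00 cm³
x̄ = 2485280.00 / 23632.00 = 105.17 cm
ȳ = 1391264.00 / 23632.00 = 58.87 cm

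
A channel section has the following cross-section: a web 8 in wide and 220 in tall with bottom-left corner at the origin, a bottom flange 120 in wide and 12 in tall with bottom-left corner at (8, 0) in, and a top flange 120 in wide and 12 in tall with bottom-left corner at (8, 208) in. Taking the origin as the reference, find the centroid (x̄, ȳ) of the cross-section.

x̄ = 43.72 in, ȳ = 110.00 in

Part | A | x̄ᵢ | ȳᵢ | A·x̄ᵢ | A·ȳᵢ
web | 1760.00 | 4.00 | 110.00 | 7040.00 | 193600.00
bottom flange | 1440.00 | 68.00 | 6.00 | 97920.00 | 8640.00
top flange | 1440.00 | 68.00 | 214.00 | 97920.00 | 308160.00
Σ | 4640.00 |  |  | 202880.00 | 510400.00
x̄ = 202880.00 / 4640.00 = 43.72 in
ȳ = 510400.00 / 4640.00 = 110.00 in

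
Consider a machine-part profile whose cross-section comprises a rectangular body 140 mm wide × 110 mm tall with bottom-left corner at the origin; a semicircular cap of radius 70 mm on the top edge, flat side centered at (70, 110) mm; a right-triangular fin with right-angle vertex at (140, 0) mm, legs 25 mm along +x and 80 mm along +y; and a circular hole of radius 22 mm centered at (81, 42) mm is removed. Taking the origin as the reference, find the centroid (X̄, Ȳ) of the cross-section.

rectangular body: A = 140 × 110 = 15400.00, centroid at (70.00, 55.00).
semicircular top: A = ½π·70² = 7696.90, centroid at (70.00, 139.71).
triangular fin: A = ½·25·80 = 1000.00, centroid at (148.33, 26.67).
hole: A = −π·22² = -1520.53, centroid at (81.00, 42.00).
ΣA = 22576.37 mm²
ΣAX̄ = (15400.00)(70.00) + (7696.90)(70.00) + (1000.00)(148.33) + (-1520.53)(81.00) = 1641953.48 mm³
ΣAȲ = (15400.00)(55.00) + (7696.90)(139.71) + (1000.00)(26.67) + (-1520.53)(42.00) = 1885130.26 mm³
X̄ = 1641953.48 / 22576.37 = 72.73 mm
Ȳ = 1885130.26 / 22576.37 = 83.50 mm

X̄ = 72.73 mm, Ȳ = 83.50 mm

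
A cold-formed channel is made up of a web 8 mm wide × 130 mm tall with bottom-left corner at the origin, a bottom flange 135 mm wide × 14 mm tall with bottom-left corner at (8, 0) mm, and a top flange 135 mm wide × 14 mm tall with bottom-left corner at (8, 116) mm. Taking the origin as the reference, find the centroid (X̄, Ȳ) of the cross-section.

X̄ = 60.07 mm, Ȳ = 65.00 mm

web: A = 8 × 130 = 1040.00, centroid at (4.00, 65.00).
bottom flange: A = 135 × 14 = 1890.00, centroid at (75.50, 7.00).
top flange: A = 135 × 14 = 1890.00, centroid at (75.50, 123.00).
ΣA = 4820.00 mm²
ΣAX̄ = (1040.00)(4.00) + (1890.00)(75.50) + (1890.00)(75.50) = 289550.00 mm³
ΣAȲ = (1040.00)(65.00) + (1890.00)(7.00) + (1890.00)(123.00) = 313300.00 mm³
X̄ = 289550.00 / 4820.00 = 60.07 mm
Ȳ = 313300.00 / 4820.00 = 65.00 mm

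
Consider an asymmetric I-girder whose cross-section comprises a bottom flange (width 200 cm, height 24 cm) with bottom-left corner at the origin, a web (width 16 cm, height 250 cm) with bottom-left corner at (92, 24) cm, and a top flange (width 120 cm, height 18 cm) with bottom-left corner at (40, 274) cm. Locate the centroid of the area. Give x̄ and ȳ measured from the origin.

bottom flange: A = 200 × 24 = 4800.00, centroid at (100.00, 12.00).
web: A = 16 × 250 = 4000.00, centroid at (100.00, 149.00).
top flange: A = 120 × 18 = 2160.00, centroid at (100.00, 283.00).
ΣA = 10960.00 cm², ΣAx̄ = 1096000.00 cm³, ΣAȳ = 1264880.00 cm³.
x̄ = 1096000.00/10960.00 = 100.00 cm; ȳ = 1264880.00/10960.00 = 115.41 cm.

x̄ = 100.00 cm, ȳ = 115.41 cm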